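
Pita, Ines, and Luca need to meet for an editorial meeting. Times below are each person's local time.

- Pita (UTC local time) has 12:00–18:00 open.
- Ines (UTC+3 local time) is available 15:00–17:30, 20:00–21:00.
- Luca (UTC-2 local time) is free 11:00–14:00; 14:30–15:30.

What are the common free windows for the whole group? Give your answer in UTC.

Pita in UTC: 12:00-18:00.
Ines in UTC: 12:00-14:30, 17:00-18:00 (subtract 3h to convert from UTC+3).
Luca in UTC: 13:00-16:00, 16:30-17:30 (add 2h to convert from UTC-2).
Pita ∩ Ines: 12:00-14:30, 17:00-18:00.
Pita ∩ Ines ∩ Luca: 13:00-14:30, 17:00-17:30.

13:00-14:30, 17:00-17:30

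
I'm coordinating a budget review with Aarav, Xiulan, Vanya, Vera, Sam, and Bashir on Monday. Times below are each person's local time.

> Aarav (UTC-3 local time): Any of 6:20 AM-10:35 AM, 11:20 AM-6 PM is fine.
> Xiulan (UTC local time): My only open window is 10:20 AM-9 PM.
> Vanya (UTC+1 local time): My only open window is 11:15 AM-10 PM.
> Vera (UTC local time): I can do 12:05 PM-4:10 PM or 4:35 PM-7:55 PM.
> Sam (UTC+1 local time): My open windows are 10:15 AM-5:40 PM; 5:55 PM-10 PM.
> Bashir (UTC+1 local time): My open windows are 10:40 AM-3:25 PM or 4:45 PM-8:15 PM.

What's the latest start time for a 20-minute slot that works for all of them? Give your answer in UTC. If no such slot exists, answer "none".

Aarav in UTC: 09:20-13:35, 14:20-21:00 (add 3h to convert from UTC-3).
Xiulan in UTC: 10:20-21:00.
Vanya in UTC: 10:15-21:00 (subtract 1h to convert from UTC+1).
Vera in UTC: 12:05-16:10, 16:35-19:55.
Sam in UTC: 09:15-16:40, 16:55-21:00 (subtract 1h to convert from UTC+1).
Bashir in UTC: 09:40-14:25, 15:45-19:15 (subtract 1h to convert from UTC+1).
Aarav ∩ Xiulan: 10:20-13:35, 14:20-21:00.
Aarav ∩ Xiulan ∩ Vanya: 10:20-13:35, 14:20-21:00.
Aarav ∩ Xiulan ∩ Vanya ∩ Vera: 12:05-13:35, 14:20-16:10, 16:35-19:55.
Aarav ∩ Xiulan ∩ Vanya ∩ Vera ∩ Sam: 12:05-13:35, 14:20-16:10, 16:35-16:40, 16:55-19:55.
Aarav ∩ Xiulan ∩ Vanya ∩ Vera ∩ Sam ∩ Bashir: 12:05-13:35, 14:20-14:25, 15:45-16:10, 16:35-16:40, 16:55-19:15.
The last common window of at least 20 minutes is 16:55-19:15; a 20-minute meeting can start as late as 18:55 and still end by 19:15.

18:55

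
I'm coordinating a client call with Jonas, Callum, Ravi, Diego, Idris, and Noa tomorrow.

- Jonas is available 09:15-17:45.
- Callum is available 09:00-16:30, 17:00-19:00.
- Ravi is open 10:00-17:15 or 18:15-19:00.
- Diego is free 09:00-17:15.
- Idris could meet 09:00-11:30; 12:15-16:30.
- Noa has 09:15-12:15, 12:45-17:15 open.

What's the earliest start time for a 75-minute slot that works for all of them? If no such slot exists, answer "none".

10:00

Jonas ∩ Callum: 09:15-16:30, 17:00-17:45.
Jonas ∩ Callum ∩ Ravi: 10:00-16:30, 17:00-17:15.
Jonas ∩ Callum ∩ Ravi ∩ Diego: 10:00-16:30, 17:00-17:15.
Jonas ∩ Callum ∩ Ravi ∩ Diego ∩ Idris: 10:00-11:30, 12:15-16:30.
Jonas ∩ Callum ∩ Ravi ∩ Diego ∩ Idris ∩ Noa: 10:00-11:30, 12:45-16:30.
So the common availability across everyone is 10:00-11:30, 12:45-16:30.
The first common window of at least 75 minutes is 10:00-11:30, so the earliest start is 10:00.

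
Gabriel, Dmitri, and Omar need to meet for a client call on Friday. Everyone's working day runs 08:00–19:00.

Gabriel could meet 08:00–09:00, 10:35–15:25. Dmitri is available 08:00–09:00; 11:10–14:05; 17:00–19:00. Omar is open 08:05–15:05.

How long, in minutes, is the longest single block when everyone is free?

175

Gabriel ∩ Dmitri: 08:00-09:00, 11:10-14:05.
Gabriel ∩ Dmitri ∩ Omar: 08:05-09:00, 11:10-14:05.
So the common availability across everyone is 08:05-09:00, 11:10-14:05.
The longest is 11:10-14:05 at 175 minutes.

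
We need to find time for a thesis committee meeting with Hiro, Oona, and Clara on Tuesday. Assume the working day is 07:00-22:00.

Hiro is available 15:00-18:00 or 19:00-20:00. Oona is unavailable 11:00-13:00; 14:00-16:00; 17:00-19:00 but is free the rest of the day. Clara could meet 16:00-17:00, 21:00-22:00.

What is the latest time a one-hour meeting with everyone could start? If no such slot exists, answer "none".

Hiro free: 15:00-18:00, 19:00-20:00.
Oona free: 07:00-11:00, 13:00-14:00, 16:00-17:00, 19:00-22:00 (invert busy blocks within the working day).
Clara free: 16:00-17:00, 21:00-22:00.
Hiro ∩ Oona: 16:00-17:00, 19:00-20:00.
Hiro ∩ Oona ∩ Clara: 16:00-17:00.
So the common availability across everyone is 16:00-17:00.
The last common window of at least 60 minutes is 16:00-17:00; a 60-minute meeting can start as late as 16:00 and still end by 17:00.

16:00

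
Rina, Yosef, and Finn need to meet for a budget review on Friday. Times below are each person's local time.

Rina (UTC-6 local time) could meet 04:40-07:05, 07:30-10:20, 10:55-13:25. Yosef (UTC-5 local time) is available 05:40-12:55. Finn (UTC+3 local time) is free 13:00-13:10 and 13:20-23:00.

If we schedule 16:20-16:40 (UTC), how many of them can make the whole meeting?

2

Rina in UTC: 10:40-13:05, 13:30-16:20, 16:55-19:25 (add 6h to convert from UTC-6).
Yosef in UTC: 10:40-17:55 (add 5h to convert from UTC-5).
Finn in UTC: 10:00-10:10, 10:20-20:00 (subtract 3h to convert from UTC+3).
Yosef and Finn can make the full 16:20-16:40 slot — that's 2.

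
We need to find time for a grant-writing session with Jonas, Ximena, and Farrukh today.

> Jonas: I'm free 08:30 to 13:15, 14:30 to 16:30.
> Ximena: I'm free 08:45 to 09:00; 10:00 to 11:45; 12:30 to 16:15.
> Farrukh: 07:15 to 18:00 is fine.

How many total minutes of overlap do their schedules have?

Jonas ∩ Ximena: 08:45-09:00, 10:00-11:45, 12:30-13:15, 14:30-16:15.
Jonas ∩ Ximena ∩ Farrukh: 08:45-09:00, 10:00-11:45, 12:30-13:15, 14:30-16:15.
Summing the common windows: 15 + 105 + 45 + 105 = 270 minutes.

270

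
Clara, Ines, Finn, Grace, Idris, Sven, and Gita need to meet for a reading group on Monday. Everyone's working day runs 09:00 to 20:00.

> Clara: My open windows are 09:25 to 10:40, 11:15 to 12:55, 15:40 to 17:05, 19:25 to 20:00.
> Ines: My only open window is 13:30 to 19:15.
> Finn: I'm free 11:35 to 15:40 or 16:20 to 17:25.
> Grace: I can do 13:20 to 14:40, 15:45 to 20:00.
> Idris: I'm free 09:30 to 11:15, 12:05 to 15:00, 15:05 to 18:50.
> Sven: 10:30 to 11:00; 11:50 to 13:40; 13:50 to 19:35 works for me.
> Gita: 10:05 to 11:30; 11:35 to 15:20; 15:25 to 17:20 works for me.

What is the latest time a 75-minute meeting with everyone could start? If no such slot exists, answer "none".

none

Clara ∩ Ines: 15:40-17:05.
Clara ∩ Ines ∩ Finn: 16:20-17:05.
Clara ∩ Ines ∩ Finn ∩ Grace: 16:20-17:05.
Clara ∩ Ines ∩ Finn ∩ Grace ∩ Idris: 16:20-17:05.
Clara ∩ Ines ∩ Finn ∩ Grace ∩ Idris ∩ Sven: 16:20-17:05.
Clara ∩ Ines ∩ Finn ∩ Grace ∩ Idris ∩ Sven ∩ Gita: 16:20-17:05.
So the common availability across everyone is 16:20-17:05.
No common window is at least 75 minutes long.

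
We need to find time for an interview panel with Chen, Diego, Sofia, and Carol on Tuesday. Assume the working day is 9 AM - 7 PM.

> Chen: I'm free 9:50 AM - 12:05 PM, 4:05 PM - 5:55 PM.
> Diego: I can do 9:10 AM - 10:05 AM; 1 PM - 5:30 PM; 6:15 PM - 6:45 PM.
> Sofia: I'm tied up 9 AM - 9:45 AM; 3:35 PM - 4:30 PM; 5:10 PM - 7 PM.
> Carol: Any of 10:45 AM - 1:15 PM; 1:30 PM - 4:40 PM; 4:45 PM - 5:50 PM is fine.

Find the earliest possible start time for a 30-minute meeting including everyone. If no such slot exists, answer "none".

none

Chen free: 09:50-12:05, 16:05-17:55.
Diego free: 09:10-10:05, 13:00-17:30, 18:15-18:45.
Sofia free: 09:45-15:35, 16:30-17:10 (invert busy blocks within the working day).
Carol free: 10:45-13:15, 13:30-16:40, 16:45-17:50.
Chen ∩ Diego: 09:50-10:05, 16:05-17:30.
Chen ∩ Diego ∩ Sofia: 09:50-10:05, 16:30-17:10.
Chen ∩ Diego ∩ Sofia ∩ Carol: 16:30-16:40, 16:45-17:10.
Those are the intersection windows.
No common window is at least 30 minutes long.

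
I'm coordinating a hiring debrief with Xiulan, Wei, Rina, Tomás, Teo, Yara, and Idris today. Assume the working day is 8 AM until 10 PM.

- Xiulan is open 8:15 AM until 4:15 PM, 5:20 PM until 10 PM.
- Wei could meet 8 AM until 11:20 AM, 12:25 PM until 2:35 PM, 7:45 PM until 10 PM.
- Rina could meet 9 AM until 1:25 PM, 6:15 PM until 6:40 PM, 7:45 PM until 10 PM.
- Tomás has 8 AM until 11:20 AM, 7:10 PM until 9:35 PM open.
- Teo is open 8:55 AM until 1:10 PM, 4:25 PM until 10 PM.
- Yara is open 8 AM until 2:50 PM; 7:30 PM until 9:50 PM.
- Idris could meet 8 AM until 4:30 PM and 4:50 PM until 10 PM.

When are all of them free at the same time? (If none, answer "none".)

Xiulan ∩ Wei: 08:15-11:20, 12:25-14:35, 19:45-22:00.
Xiulan ∩ Wei ∩ Rina: 09:00-11:20, 12:25-13:25, 19:45-22:00.
Xiulan ∩ Wei ∩ Rina ∩ Tomás: 09:00-11:20, 19:45-21:35.
Xiulan ∩ Wei ∩ Rina ∩ Tomás ∩ Teo: 09:00-11:20, 19:45-21:35.
Xiulan ∩ Wei ∩ Rina ∩ Tomás ∩ Teo ∩ Yara: 09:00-11:20, 19:45-21:35.
Xiulan ∩ Wei ∩ Rina ∩ Tomás ∩ Teo ∩ Yara ∩ Idris: 09:00-11:20, 19:45-21:35.

09:00-11:20, 19:45-21:35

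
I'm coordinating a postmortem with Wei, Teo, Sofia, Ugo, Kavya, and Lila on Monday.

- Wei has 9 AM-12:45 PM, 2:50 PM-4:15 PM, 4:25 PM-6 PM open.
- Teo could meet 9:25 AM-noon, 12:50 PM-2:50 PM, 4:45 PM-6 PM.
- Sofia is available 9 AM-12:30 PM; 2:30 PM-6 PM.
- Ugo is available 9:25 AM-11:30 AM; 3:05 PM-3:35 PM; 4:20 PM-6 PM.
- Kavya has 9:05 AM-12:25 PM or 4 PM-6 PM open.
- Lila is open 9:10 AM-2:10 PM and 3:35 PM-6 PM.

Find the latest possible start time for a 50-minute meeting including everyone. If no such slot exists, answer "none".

Wei ∩ Teo: 09:25-12:00, 16:45-18:00.
Wei ∩ Teo ∩ Sofia: 09:25-12:00, 16:45-18:00.
Wei ∩ Teo ∩ Sofia ∩ Ugo: 09:25-11:30, 16:45-18:00.
Wei ∩ Teo ∩ Sofia ∩ Ugo ∩ Kavya: 09:25-11:30, 16:45-18:00.
Wei ∩ Teo ∩ Sofia ∩ Ugo ∩ Kavya ∩ Lila: 09:25-11:30, 16:45-18:00.
Those are the intersection windows.
The last common window of at least 50 minutes is 16:45-18:00; a 50-minute meeting can start as late as 17:10 and still end by 18:00.

17:10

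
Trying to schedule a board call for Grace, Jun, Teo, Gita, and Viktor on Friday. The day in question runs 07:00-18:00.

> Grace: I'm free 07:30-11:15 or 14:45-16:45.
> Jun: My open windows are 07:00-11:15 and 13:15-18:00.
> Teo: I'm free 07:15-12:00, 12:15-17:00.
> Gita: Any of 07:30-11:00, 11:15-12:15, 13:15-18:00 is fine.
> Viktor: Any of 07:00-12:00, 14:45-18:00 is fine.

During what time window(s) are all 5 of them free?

07:30-11:00, 14:45-16:45

Grace ∩ Jun: 07:30-11:15, 14:45-16:45.
Grace ∩ Jun ∩ Teo: 07:30-11:15, 14:45-16:45.
Grace ∩ Jun ∩ Teo ∩ Gita: 07:30-11:00, 14:45-16:45.
Grace ∩ Jun ∩ Teo ∩ Gita ∩ Viktor: 07:30-11:00, 14:45-16:45.
So the common availability across everyone is 07:30-11:00, 14:45-16:45.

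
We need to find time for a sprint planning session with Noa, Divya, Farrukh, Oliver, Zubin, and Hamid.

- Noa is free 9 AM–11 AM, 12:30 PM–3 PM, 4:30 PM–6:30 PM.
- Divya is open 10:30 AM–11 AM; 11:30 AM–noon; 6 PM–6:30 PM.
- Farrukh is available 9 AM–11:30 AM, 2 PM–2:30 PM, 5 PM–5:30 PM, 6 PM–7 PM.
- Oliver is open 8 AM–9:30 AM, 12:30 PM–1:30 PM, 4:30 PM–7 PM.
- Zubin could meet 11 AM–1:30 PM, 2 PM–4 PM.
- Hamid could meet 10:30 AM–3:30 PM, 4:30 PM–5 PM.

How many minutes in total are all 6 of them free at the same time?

0

Noa ∩ Divya: 10:30-11:00, 18:00-18:30.
Noa ∩ Divya ∩ Farrukh: 10:30-11:00, 18:00-18:30.
Noa ∩ Divya ∩ Farrukh ∩ Oliver: 18:00-18:30.
Noa ∩ Divya ∩ Farrukh ∩ Oliver ∩ Zubin: ∅.
Noa ∩ Divya ∩ Farrukh ∩ Oliver ∩ Zubin ∩ Hamid: ∅.
There is no time when everyone is free.
There is no common window, so the total is 0 minutes.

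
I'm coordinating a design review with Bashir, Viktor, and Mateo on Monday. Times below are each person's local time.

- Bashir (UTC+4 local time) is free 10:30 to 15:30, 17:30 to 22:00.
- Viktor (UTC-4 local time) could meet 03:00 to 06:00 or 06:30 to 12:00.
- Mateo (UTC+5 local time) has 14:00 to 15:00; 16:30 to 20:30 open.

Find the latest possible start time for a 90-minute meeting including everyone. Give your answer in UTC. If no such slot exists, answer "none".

14:00

Bashir in UTC: 06:30-11:30, 13:30-18:00 (subtract 4h to convert from UTC+4).
Viktor in UTC: 07:00-10:00, 10:30-16:00 (add 4h to convert from UTC-4).
Mateo in UTC: 09:00-10:00, 11:30-15:30 (subtract 5h to convert from UTC+5).
Bashir ∩ Viktor: 07:00-10:00, 10:30-11:30, 13:30-16:00.
Bashir ∩ Viktor ∩ Mateo: 09:00-10:00, 13:30-15:30.
The last common window of at least 90 minutes is 13:30-15:30; a 90-minute meeting can start as late as 14:00 and still end by 15:30.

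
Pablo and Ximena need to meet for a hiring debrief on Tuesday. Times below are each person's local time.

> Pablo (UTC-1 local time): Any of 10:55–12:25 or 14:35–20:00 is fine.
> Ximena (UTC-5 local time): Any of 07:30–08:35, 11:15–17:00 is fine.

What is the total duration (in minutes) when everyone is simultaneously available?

340

Pablo in UTC: 11:55-13:25, 15:35-21:00 (add 1h to convert from UTC-1).
Ximena in UTC: 12:30-13:35, 16:15-22:00 (add 5h to convert from UTC-5).
Pablo ∩ Ximena: 12:30-13:25, 16:15-21:00.
Summing the common windows: 55 + 285 = 340 minutes.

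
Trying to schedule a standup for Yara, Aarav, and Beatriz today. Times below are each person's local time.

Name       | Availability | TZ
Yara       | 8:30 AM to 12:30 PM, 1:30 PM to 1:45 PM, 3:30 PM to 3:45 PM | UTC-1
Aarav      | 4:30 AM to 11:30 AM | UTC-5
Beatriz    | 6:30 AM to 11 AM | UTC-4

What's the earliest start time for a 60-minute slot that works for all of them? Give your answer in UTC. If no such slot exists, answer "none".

Yara in UTC: 09:30-13:30, 14:30-14:45, 16:30-16:45 (add 1h to convert from UTC-1).
Aarav in UTC: 09:30-16:30 (add 5h to convert from UTC-5).
Beatriz in UTC: 10:30-15:00 (add 4h to convert from UTC-4).
Yara ∩ Aarav: 09:30-13:30, 14:30-14:45.
Yara ∩ Aarav ∩ Beatriz: 10:30-13:30, 14:30-14:45.
The first common window of at least 60 minutes is 10:30-13:30, so the earliest start is 10:30.

10:30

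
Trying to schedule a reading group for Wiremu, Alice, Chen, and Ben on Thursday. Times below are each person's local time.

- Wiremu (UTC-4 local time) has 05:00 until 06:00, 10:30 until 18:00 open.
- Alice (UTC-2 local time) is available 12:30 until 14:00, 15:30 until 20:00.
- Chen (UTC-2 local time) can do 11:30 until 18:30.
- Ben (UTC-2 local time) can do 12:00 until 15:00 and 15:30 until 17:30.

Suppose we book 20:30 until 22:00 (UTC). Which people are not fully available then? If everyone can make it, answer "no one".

Ben, Chen

Wiremu in UTC: 09:00-10:00, 14:30-22:00 (add 4h to convert from UTC-4).
Alice in UTC: 14:30-16:00, 17:30-22:00 (add 2h to convert from UTC-2).
Chen in UTC: 13:30-20:30 (add 2h to convert from UTC-2).
Ben in UTC: 14:00-17:00, 17:30-19:30 (add 2h to convert from UTC-2).
Wiremu: free for 20:30-22:00. Alice: free for 20:30-22:00. Chen: not fully free for 20:30-22:00. Ben: not fully free for 20:30-22:00.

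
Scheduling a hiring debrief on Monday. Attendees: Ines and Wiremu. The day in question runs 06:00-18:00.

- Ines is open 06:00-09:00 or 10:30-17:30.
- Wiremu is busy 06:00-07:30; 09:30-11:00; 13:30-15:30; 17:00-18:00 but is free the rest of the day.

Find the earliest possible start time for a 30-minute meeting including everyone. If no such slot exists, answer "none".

Ines free: 06:00-09:00, 10:30-17:30.
Wiremu free: 07:30-09:30, 11:00-13:30, 15:30-17:00 (invert busy blocks within the working day).
Ines ∩ Wiremu: 07:30-09:00, 11:00-13:30, 15:30-17:00.
The first common window of at least 30 minutes is 07:30-09:00, so the earliest start is 07:30.

07:30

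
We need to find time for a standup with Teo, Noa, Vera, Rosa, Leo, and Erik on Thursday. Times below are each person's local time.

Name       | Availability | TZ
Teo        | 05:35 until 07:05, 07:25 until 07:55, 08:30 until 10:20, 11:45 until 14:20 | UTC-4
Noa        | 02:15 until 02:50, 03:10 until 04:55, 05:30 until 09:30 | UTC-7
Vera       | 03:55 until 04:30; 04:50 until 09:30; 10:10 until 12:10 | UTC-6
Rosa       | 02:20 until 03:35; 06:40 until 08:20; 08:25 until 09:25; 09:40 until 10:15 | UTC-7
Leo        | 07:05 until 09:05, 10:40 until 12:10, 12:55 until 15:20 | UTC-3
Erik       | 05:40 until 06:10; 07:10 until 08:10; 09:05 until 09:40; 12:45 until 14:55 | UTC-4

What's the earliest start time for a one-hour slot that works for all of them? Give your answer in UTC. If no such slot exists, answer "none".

Teo in UTC: 09:35-11:05, 11:25-11:55, 12:30-14:20, 15:45-18:20 (add 4h to convert from UTC-4).
Noa in UTC: 09:15-09:50, 10:10-11:55, 12:30-16:30 (add 7h to convert from UTC-7).
Vera in UTC: 09:55-10:30, 10:50-15:30, 16:10-18:10 (add 6h to convert from UTC-6).
Rosa in UTC: 09:20-10:35, 13:40-15:20, 15:25-16:25, 16:40-17:15 (add 7h to convert from UTC-7).
Leo in UTC: 10:05-12:05, 13:40-15:10, 15:55-18:20 (add 3h to convert from UTC-3).
Erik in UTC: 09:40-10:10, 11:10-12:10, 13:05-13:40, 16:45-18:55 (add 4h to convert from UTC-4).
Teo ∩ Noa: 09:35-09:50, 10:10-11:05, 11:25-11:55, 12:30-14:20, 15:45-16:30.
Teo ∩ Noa ∩ Vera: 10:10-10:30, 10:50-11:05, 11:25-11:55, 12:30-14:20, 16:10-16:30.
Teo ∩ Noa ∩ Vera ∩ Rosa: 10:10-10:30, 13:40-14:20, 16:10-16:25.
Teo ∩ Noa ∩ Vera ∩ Rosa ∩ Leo: 10:10-10:30, 13:40-14:20, 16:10-16:25.
Teo ∩ Noa ∩ Vera ∩ Rosa ∩ Leo ∩ Erik: ∅.
There is no time when everyone is free.
No common window is at least 60 minutes long.

none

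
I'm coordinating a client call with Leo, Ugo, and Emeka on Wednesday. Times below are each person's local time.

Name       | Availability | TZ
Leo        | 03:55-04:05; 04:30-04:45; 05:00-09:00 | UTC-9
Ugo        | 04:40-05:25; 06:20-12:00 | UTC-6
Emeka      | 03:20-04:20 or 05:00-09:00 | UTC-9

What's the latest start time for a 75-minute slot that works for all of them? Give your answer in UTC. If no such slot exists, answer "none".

Leo in UTC: 12:55-13:05, 13:30-13:45, 14:00-18:00 (add 9h to convert from UTC-9).
Ugo in UTC: 10:40-11:25, 12:20-18:00 (add 6h to convert from UTC-6).
Emeka in UTC: 12:20-13:20, 14:00-18:00 (add 9h to convert from UTC-9).
Leo ∩ Ugo: 12:55-13:05, 13:30-13:45, 14:00-18:00.
Leo ∩ Ugo ∩ Emeka: 12:55-13:05, 14:00-18:00.
The last common window of at least 75 minutes is 14:00-18:00; a 75-minute meeting can start as late as 16:45 and still end by 18:00.

16:45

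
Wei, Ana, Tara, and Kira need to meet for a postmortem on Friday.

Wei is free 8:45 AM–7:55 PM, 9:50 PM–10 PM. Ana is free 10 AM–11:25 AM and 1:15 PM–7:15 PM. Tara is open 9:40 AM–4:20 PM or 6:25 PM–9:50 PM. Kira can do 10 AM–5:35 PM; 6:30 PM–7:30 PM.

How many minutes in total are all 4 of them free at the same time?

Wei ∩ Ana: 10:00-11:25, 13:15-19:15.
Wei ∩ Ana ∩ Tara: 10:00-11:25, 13:15-16:20, 18:25-19:15.
Wei ∩ Ana ∩ Tara ∩ Kira: 10:00-11:25, 13:15-16:20, 18:30-19:15.
Those are the intersection windows.
Summing the common windows: 85 + 185 + 45 = 315 minutes.

315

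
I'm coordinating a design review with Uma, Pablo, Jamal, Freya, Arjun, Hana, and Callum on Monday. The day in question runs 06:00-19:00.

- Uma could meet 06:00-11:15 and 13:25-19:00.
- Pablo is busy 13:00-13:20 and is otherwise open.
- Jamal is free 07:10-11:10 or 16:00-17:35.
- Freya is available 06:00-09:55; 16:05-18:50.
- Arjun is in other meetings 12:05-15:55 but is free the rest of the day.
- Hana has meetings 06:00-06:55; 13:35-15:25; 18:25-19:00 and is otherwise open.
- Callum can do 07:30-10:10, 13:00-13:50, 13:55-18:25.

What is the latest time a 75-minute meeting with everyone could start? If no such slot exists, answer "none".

Uma free: 06:00-11:15, 13:25-19:00.
Pablo free: 06:00-13:00, 13:20-19:00 (invert busy blocks within the working day).
Jamal free: 07:10-11:10, 16:00-17:35.
Freya free: 06:00-09:55, 16:05-18:50.
Arjun free: 06:00-12:05, 15:55-19:00 (invert busy blocks within the working day).
Hana free: 06:55-13:35, 15:25-18:25 (invert busy blocks within the working day).
Callum free: 07:30-10:10, 13:00-13:50, 13:55-18:25.
Uma ∩ Pablo: 06:00-11:15, 13:25-19:00.
Uma ∩ Pablo ∩ Jamal: 07:10-11:10, 16:00-17:35.
Uma ∩ Pablo ∩ Jamal ∩ Freya: 07:10-09:55, 16:05-17:35.
Uma ∩ Pablo ∩ Jamal ∩ Freya ∩ Arjun: 07:10-09:55, 16:05-17:35.
Uma ∩ Pablo ∩ Jamal ∩ Freya ∩ Arjun ∩ Hana: 07:10-09:55, 16:05-17:35.
Uma ∩ Pablo ∩ Jamal ∩ Freya ∩ Arjun ∩ Hana ∩ Callum: 07:30-09:55, 16:05-17:35.
The last common window of at least 75 minutes is 16:05-17:35; a 75-minute meeting can start as late as 16:20 and still end by 17:35.

16:20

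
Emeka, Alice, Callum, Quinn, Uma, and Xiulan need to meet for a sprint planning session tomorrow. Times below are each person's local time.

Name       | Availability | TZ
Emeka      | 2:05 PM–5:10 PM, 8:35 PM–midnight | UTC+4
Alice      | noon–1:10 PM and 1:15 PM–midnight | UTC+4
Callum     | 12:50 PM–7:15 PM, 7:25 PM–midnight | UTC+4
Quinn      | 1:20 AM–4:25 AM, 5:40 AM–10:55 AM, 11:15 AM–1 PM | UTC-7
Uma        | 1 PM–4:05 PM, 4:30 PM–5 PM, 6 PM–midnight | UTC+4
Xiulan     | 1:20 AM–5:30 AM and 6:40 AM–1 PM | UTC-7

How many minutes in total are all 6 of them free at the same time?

Emeka in UTC: 10:05-13:10, 16:35-20:00 (subtract 4h to convert from UTC+4).
Alice in UTC: 08:00-09:10, 09:15-20:00 (subtract 4h to convert from UTC+4).
Callum in UTC: 08:50-15:15, 15:25-20:00 (subtract 4h to convert from UTC+4).
Quinn in UTC: 08:20-11:25, 12:40-17:55, 18:15-20:00 (add 7h to convert from UTC-7).
Uma in UTC: 09:00-12:05, 12:30-13:00, 14:00-20:00 (subtract 4h to convert from UTC+4).
Xiulan in UTC: 08:20-12:30, 13:40-20:00 (add 7h to convert from UTC-7).
Emeka ∩ Alice: 10:05-13:10, 16:35-20:00.
Emeka ∩ Alice ∩ Callum: 10:05-13:10, 16:35-20:00.
Emeka ∩ Alice ∩ Callum ∩ Quinn: 10:05-11:25, 12:40-13:10, 16:35-17:55, 18:15-20:00.
Emeka ∩ Alice ∩ Callum ∩ Quinn ∩ Uma: 10:05-11:25, 12:40-13:00, 16:35-17:55, 18:15-20:00.
Emeka ∩ Alice ∩ Callum ∩ Quinn ∩ Uma ∩ Xiulan: 10:05-11:25, 16:35-17:55, 18:15-20:00.
Summing the common windows: 80 + 80 + 105 = 265 minutes.

265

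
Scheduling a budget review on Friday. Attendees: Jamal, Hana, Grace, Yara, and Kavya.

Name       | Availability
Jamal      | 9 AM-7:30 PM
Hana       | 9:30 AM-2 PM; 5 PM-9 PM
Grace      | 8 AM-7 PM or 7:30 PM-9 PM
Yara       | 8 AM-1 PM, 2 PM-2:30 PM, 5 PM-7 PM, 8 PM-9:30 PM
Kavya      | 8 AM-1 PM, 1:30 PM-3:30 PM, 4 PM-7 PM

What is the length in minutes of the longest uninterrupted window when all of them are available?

210

Jamal ∩ Hana: 09:30-14:00, 17:00-19:30.
Jamal ∩ Hana ∩ Grace: 09:30-14:00, 17:00-19:00.
Jamal ∩ Hana ∩ Grace ∩ Yara: 09:30-13:00, 17:00-19:00.
Jamal ∩ Hana ∩ Grace ∩ Yara ∩ Kavya: 09:30-13:00, 17:00-19:00.
So the common availability across everyone is 09:30-13:00, 17:00-19:00.
The longest is 09:30-13:00 at 210 minutes.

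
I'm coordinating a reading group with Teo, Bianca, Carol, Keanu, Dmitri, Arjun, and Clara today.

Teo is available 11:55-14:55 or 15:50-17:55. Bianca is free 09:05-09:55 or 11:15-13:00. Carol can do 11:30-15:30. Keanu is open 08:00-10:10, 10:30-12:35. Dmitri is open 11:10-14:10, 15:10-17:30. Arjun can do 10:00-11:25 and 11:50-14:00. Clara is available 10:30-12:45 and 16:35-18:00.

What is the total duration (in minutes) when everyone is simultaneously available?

40

Teo ∩ Bianca: 11:55-13:00.
Teo ∩ Bianca ∩ Carol: 11:55-13:00.
Teo ∩ Bianca ∩ Carol ∩ Keanu: 11:55-12:35.
Teo ∩ Bianca ∩ Carol ∩ Keanu ∩ Dmitri: 11:55-12:35.
Teo ∩ Bianca ∩ Carol ∩ Keanu ∩ Dmitri ∩ Arjun: 11:55-12:35.
Teo ∩ Bianca ∩ Carol ∩ Keanu ∩ Dmitri ∩ Arjun ∩ Clara: 11:55-12:35.
So the common availability across everyone is 11:55-12:35.
That's a single block of 40 minutes.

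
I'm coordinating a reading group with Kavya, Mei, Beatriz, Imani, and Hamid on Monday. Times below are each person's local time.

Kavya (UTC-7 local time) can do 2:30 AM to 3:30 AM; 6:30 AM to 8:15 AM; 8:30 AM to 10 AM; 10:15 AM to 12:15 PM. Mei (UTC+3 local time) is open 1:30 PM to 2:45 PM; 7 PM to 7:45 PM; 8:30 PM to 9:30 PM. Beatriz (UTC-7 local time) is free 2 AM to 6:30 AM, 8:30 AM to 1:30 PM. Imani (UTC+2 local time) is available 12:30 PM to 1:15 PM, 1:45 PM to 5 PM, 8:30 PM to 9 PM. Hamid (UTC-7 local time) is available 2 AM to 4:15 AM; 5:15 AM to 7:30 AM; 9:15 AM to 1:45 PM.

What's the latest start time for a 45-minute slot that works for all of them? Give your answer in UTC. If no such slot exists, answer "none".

Kavya in UTC: 09:30-10:30, 13:30-15:15, 15:30-17:00, 17:15-19:15 (add 7h to convert from UTC-7).
Mei in UTC: 10:30-11:45, 16:00-16:45, 17:30-18:30 (subtract 3h to convert from UTC+3).
Beatriz in UTC: 09:00-13:30, 15:30-20:30 (add 7h to convert from UTC-7).
Imani in UTC: 10:30-11:15, 11:45-15:00, 18:30-19:00 (subtract 2h to convert from UTC+2).
Hamid in UTC: 09:00-11:15, 12:15-14:30, 16:15-20:45 (add 7h to convert from UTC-7).
Kavya ∩ Mei: 16:00-16:45, 17:30-18:30.
Kavya ∩ Mei ∩ Beatriz: 16:00-16:45, 17:30-18:30.
Kavya ∩ Mei ∩ Beatriz ∩ Imani: ∅.
Kavya ∩ Mei ∩ Beatriz ∩ Imani ∩ Hamid: ∅.
There is no time when everyone is free.
No common window is at least 45 minutes long.

none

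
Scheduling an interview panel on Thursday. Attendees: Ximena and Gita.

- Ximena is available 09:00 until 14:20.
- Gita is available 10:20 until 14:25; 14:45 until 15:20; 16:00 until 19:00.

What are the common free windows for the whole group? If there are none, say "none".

10:20-14:20

Ximena ∩ Gita: 10:20-14:20.
Those are the intersection windows.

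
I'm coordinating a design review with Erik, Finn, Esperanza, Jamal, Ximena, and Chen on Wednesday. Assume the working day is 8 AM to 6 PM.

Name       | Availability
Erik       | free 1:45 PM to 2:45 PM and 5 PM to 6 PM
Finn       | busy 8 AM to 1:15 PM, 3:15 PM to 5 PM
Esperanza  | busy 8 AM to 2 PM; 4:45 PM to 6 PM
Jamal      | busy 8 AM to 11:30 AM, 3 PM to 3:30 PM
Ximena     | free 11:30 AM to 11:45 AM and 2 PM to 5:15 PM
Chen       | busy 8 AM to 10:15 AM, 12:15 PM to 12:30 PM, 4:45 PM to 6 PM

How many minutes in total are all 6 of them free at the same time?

Erik free: 13:45-14:45, 17:00-18:00.
Finn free: 13:15-15:15, 17:00-18:00 (invert busy blocks within the working day).
Esperanza free: 14:00-16:45 (invert busy blocks within the working day).
Jamal free: 11:30-15:00, 15:30-18:00 (invert busy blocks within the working day).
Ximena free: 11:30-11:45, 14:00-17:15.
Chen free: 10:15-12:15, 12:30-16:45 (invert busy blocks within the working day).
Erik ∩ Finn: 13:45-14:45, 17:00-18:00.
Erik ∩ Finn ∩ Esperanza: 14:00-14:45.
Erik ∩ Finn ∩ Esperanza ∩ Jamal: 14:00-14:45.
Erik ∩ Finn ∩ Esperanza ∩ Jamal ∩ Ximena: 14:00-14:45.
Erik ∩ Finn ∩ Esperanza ∩ Jamal ∩ Ximena ∩ Chen: 14:00-14:45.
So the common availability across everyone is 14:00-14:45.
That's a single block of 45 minutes.

45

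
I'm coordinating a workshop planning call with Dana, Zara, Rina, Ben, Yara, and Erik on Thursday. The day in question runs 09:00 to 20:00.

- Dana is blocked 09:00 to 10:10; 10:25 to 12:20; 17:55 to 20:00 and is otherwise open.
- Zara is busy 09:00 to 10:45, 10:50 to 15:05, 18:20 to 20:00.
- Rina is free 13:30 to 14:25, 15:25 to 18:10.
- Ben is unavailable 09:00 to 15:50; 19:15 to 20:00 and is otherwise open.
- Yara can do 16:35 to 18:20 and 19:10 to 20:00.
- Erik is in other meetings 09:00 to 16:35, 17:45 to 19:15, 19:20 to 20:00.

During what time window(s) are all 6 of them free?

Dana free: 10:10-10:25, 12:20-17:55 (invert busy blocks within the working day).
Zara free: 10:45-10:50, 15:05-18:20 (invert busy blocks within the working day).
Rina free: 13:30-14:25, 15:25-18:10.
Ben free: 15:50-19:15 (invert busy blocks within the working day).
Yara free: 16:35-18:20, 19:10-20:00.
Erik free: 16:35-17:45, 19:15-19:20 (invert busy blocks within the working day).
Dana ∩ Zara: 15:05-17:55.
Dana ∩ Zara ∩ Rina: 15:25-17:55.
Dana ∩ Zara ∩ Rina ∩ Ben: 15:50-17:55.
Dana ∩ Zara ∩ Rina ∩ Ben ∩ Yara: 16:35-17:55.
Dana ∩ Zara ∩ Rina ∩ Ben ∩ Yara ∩ Erik: 16:35-17:45.

16:35-17:45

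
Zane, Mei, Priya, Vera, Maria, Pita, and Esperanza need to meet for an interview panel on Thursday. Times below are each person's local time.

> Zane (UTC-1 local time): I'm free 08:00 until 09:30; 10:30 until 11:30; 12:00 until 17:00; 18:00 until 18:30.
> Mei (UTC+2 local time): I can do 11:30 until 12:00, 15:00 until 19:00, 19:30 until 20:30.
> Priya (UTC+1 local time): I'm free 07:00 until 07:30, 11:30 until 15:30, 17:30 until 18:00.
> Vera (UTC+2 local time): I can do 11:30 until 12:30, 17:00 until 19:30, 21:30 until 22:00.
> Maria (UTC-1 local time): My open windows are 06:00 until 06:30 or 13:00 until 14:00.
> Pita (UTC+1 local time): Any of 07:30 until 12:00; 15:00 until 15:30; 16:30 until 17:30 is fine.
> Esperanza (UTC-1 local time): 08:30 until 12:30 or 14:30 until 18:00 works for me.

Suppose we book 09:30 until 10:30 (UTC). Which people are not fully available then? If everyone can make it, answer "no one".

Zane in UTC: 09:00-10:30, 11:30-12:30, 13:00-18:00, 19:00-19:30 (add 1h to convert from UTC-1).
Mei in UTC: 09:30-10:00, 13:00-17:00, 17:30-18:30 (subtract 2h to convert from UTC+2).
Priya in UTC: 06:00-06:30, 10:30-14:30, 16:30-17:00 (subtract 1h to convert from UTC+1).
Vera in UTC: 09:30-10:30, 15:00-17:30, 19:30-20:00 (subtract 2h to convert from UTC+2).
Maria in UTC: 07:00-07:30, 14:00-15:00 (add 1h to convert from UTC-1).
Pita in UTC: 06:30-11:00, 14:00-14:30, 15:30-16:30 (subtract 1h to convert from UTC+1).
Esperanza in UTC: 09:30-13:30, 15:30-19:00 (add 1h to convert from UTC-1).
Zane: free for 09:30-10:30. Mei: not fully free for 09:30-10:30. Priya: not fully free for 09:30-10:30. Vera: free for 09:30-10:30. Maria: not fully free for 09:30-10:30. Pita: free for 09:30-10:30. Esperanza: free for 09:30-10:30.

Maria, Mei, Priya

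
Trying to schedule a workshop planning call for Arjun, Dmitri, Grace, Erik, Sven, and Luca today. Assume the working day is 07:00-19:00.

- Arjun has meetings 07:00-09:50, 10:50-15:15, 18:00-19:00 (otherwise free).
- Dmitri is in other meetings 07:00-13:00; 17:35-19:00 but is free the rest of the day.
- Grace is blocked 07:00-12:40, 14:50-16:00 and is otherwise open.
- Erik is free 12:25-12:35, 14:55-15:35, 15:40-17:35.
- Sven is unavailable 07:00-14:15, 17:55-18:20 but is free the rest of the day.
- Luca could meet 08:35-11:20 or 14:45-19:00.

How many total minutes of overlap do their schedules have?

95

Arjun free: 09:50-10:50, 15:15-18:00 (invert busy blocks within the working day).
Dmitri free: 13:00-17:35 (invert busy blocks within the working day).
Grace free: 12:40-14:50, 16:00-19:00 (invert busy blocks within the working day).
Erik free: 12:25-12:35, 14:55-15:35, 15:40-17:35.
Sven free: 14:15-17:55, 18:20-19:00 (invert busy blocks within the working day).
Luca free: 08:35-11:20, 14:45-19:00.
Arjun ∩ Dmitri: 15:15-17:35.
Arjun ∩ Dmitri ∩ Grace: 16:00-17:35.
Arjun ∩ Dmitri ∩ Grace ∩ Erik: 16:00-17:35.
Arjun ∩ Dmitri ∩ Grace ∩ Erik ∩ Sven: 16:00-17:35.
Arjun ∩ Dmitri ∩ Grace ∩ Erik ∩ Sven ∩ Luca: 16:00-17:35.
That's a single block of 95 minutes.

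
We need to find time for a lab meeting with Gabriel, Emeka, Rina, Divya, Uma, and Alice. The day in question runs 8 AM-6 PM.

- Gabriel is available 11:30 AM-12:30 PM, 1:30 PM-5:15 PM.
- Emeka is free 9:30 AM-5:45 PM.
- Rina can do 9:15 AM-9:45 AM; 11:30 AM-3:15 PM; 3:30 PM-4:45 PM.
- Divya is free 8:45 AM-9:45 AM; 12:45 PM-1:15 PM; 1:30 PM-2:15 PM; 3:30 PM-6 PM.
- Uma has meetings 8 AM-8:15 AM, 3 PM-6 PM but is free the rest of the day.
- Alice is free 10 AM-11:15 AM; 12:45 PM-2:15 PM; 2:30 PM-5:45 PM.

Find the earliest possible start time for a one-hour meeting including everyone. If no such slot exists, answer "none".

none

Gabriel free: 11:30-12:30, 13:30-17:15.
Emeka free: 09:30-17:45.
Rina free: 09:15-09:45, 11:30-15:15, 15:30-16:45.
Divya free: 08:45-09:45, 12:45-13:15, 13:30-14:15, 15:30-18:00.
Uma free: 08:15-15:00 (invert busy blocks within the working day).
Alice free: 10:00-11:15, 12:45-14:15, 14:30-17:45.
Gabriel ∩ Emeka: 11:30-12:30, 13:30-17:15.
Gabriel ∩ Emeka ∩ Rina: 11:30-12:30, 13:30-15:15, 15:30-16:45.
Gabriel ∩ Emeka ∩ Rina ∩ Divya: 13:30-14:15, 15:30-16:45.
Gabriel ∩ Emeka ∩ Rina ∩ Divya ∩ Uma: 13:30-14:15.
Gabriel ∩ Emeka ∩ Rina ∩ Divya ∩ Uma ∩ Alice: 13:30-14:15.
No common window is at least 60 minutes long.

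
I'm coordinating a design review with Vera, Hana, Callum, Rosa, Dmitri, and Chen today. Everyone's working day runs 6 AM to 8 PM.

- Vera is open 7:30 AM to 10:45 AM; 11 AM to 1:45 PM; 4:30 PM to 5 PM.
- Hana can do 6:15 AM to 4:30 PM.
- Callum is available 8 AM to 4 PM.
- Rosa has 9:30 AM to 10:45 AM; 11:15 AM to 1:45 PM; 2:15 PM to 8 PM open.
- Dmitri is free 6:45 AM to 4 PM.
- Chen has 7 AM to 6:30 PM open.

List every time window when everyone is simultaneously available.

Vera ∩ Hana: 07:30-10:45, 11:00-13:45.
Vera ∩ Hana ∩ Callum: 08:00-10:45, 11:00-13:45.
Vera ∩ Hana ∩ Callum ∩ Rosa: 09:30-10:45, 11:15-13:45.
Vera ∩ Hana ∩ Callum ∩ Rosa ∩ Dmitri: 09:30-10:45, 11:15-13:45.
Vera ∩ Hana ∩ Callum ∩ Rosa ∩ Dmitri ∩ Chen: 09:30-10:45, 11:15-13:45.

09:30-10:45, 11:15-13:45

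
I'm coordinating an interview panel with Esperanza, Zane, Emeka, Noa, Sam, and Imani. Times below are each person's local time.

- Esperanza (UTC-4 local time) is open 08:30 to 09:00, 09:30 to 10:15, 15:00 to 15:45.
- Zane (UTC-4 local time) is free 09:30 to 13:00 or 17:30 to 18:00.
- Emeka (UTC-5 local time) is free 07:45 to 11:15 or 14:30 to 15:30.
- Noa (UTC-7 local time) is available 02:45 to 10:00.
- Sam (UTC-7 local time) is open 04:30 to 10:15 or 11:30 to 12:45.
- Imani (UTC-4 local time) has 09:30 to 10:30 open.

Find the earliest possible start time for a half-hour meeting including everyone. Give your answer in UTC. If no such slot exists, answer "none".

13:30

Esperanza in UTC: 12:30-13:00, 13:30-14:15, 19:00-19:45 (add 4h to convert from UTC-4).
Zane in UTC: 13:30-17:00, 21:30-22:00 (add 4h to convert from UTC-4).
Emeka in UTC: 12:45-16:15, 19:30-20:30 (add 5h to convert from UTC-5).
Noa in UTC: 09:45-17:00 (add 7h to convert from UTC-7).
Sam in UTC: 11:30-17:15, 18:30-19:45 (add 7h to convert from UTC-7).
Imani in UTC: 13:30-14:30 (add 4h to convert from UTC-4).
Esperanza ∩ Zane: 13:30-14:15.
Esperanza ∩ Zane ∩ Emeka: 13:30-14:15.
Esperanza ∩ Zane ∩ Emeka ∩ Noa: 13:30-14:15.
Esperanza ∩ Zane ∩ Emeka ∩ Noa ∩ Sam: 13:30-14:15.
Esperanza ∩ Zane ∩ Emeka ∩ Noa ∩ Sam ∩ Imani: 13:30-14:15.
Those are the intersection windows.
The first common window of at least 30 minutes is 13:30-14:15, so the earliest start is 13:30.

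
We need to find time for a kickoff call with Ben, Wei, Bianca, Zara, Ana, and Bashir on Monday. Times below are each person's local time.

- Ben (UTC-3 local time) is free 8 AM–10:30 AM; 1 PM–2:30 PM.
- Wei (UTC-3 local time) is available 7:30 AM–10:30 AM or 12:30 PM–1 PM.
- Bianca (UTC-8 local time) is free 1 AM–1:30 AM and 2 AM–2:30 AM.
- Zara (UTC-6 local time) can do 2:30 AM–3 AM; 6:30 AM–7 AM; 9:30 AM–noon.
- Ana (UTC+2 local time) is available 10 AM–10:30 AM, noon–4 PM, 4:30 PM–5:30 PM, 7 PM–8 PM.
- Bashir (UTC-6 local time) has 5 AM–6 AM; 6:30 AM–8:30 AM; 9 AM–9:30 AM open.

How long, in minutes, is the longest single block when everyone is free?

0

Ben in UTC: 11:00-13:30, 16:00-17:30 (add 3h to convert from UTC-3).
Wei in UTC: 10:30-13:30, 15:30-16:00 (add 3h to convert from UTC-3).
Bianca in UTC: 09:00-09:30, 10:00-10:30 (add 8h to convert from UTC-8).
Zara in UTC: 08:30-09:00, 12:30-13:00, 15:30-18:00 (add 6h to convert from UTC-6).
Ana in UTC: 08:00-08:30, 10:00-14:00, 14:30-15:30, 17:00-18:00 (subtract 2h to convert from UTC+2).
Bashir in UTC: 11:00-12:00, 12:30-14:30, 15:00-15:30 (add 6h to convert from UTC-6).
Ben ∩ Wei: 11:00-13:30.
Ben ∩ Wei ∩ Bianca: ∅.
Ben ∩ Wei ∩ Bianca ∩ Zara: ∅.
Ben ∩ Wei ∩ Bianca ∩ Zara ∩ Ana: ∅.
Ben ∩ Wei ∩ Bianca ∩ Zara ∩ Ana ∩ Bashir: ∅.
There is no time when everyone is free.
No common window exists, so the longest block is 0 minutes.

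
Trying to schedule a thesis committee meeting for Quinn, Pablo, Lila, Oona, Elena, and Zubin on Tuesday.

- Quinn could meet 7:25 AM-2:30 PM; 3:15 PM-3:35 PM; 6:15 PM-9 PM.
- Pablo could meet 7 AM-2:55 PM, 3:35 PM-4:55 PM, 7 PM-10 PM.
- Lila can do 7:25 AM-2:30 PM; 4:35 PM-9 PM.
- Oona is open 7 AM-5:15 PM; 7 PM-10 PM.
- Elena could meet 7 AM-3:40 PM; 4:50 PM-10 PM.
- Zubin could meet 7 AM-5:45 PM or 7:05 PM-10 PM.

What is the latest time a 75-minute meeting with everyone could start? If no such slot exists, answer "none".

Quinn ∩ Pablo: 07:25-14:30, 19:00-21:00.
Quinn ∩ Pablo ∩ Lila: 07:25-14:30, 19:00-21:00.
Quinn ∩ Pablo ∩ Lila ∩ Oona: 07:25-14:30, 19:00-21:00.
Quinn ∩ Pablo ∩ Lila ∩ Oona ∩ Elena: 07:25-14:30, 19:00-21:00.
Quinn ∩ Pablo ∩ Lila ∩ Oona ∩ Elena ∩ Zubin: 07:25-14:30, 19:05-21:00.
So the common availability across everyone is 07:25-14:30, 19:05-21:00.
The last common window of at least 75 minutes is 19:05-21:00; a 75-minute meeting can start as late as 19:45 and still end by 21:00.

19:45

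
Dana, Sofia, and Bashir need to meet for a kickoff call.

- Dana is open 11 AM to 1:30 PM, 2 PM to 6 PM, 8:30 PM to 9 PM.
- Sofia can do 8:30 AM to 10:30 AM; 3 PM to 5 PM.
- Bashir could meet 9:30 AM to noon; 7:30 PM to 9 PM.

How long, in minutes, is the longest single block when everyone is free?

Dana ∩ Sofia: 15:00-17:00.
Dana ∩ Sofia ∩ Bashir: ∅.
There is no time when everyone is free.
No common window exists, so the longest block is 0 minutes.

0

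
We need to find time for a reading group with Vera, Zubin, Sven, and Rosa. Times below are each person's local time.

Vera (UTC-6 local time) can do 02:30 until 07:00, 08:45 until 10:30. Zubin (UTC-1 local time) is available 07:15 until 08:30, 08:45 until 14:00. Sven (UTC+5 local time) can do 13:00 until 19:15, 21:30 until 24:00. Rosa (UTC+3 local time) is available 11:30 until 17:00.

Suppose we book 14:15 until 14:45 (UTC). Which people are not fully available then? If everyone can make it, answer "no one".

Rosa, Sven, Vera

Vera in UTC: 08:30-13:00, 14:45-16:30 (add 6h to convert from UTC-6).
Zubin in UTC: 08:15-09:30, 09:45-15:00 (add 1h to convert from UTC-1).
Sven in UTC: 08:00-14:15, 16:30-19:00 (subtract 5h to convert from UTC+5).
Rosa in UTC: 08:30-14:00 (subtract 3h to convert from UTC+3).
Vera: not fully free for 14:15-14:45. Zubin: free for 14:15-14:45. Sven: not fully free for 14:15-14:45. Rosa: not fully free for 14:15-14:45.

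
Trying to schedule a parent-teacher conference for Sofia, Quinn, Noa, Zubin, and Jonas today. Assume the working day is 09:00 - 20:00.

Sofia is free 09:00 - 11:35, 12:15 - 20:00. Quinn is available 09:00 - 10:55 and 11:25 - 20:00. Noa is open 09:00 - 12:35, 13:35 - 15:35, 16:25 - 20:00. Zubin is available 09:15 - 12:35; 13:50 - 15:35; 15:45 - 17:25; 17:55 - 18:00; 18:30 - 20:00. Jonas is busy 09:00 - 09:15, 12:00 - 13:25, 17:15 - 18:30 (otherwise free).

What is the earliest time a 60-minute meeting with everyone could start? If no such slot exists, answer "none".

Sofia free: 09:00-11:35, 12:15-20:00.
Quinn free: 09:00-10:55, 11:25-20:00.
Noa free: 09:00-12:35, 13:35-15:35, 16:25-20:00.
Zubin free: 09:15-12:35, 13:50-15:35, 15:45-17:25, 17:55-18:00, 18:30-20:00.
Jonas free: 09:15-12:00, 13:25-17:15, 18:30-20:00 (invert busy blocks within the working day).
Sofia ∩ Quinn: 09:00-10:55, 11:25-11:35, 12:15-20:00.
Sofia ∩ Quinn ∩ Noa: 09:00-10:55, 11:25-11:35, 12:15-12:35, 13:35-15:35, 16:25-20:00.
Sofia ∩ Quinn ∩ Noa ∩ Zubin: 09:15-10:55, 11:25-11:35, 12:15-12:35, 13:50-15:35, 16:25-17:25, 17:55-18:00, 18:30-20:00.
Sofia ∩ Quinn ∩ Noa ∩ Zubin ∩ Jonas: 09:15-10:55, 11:25-11:35, 13:50-15:35, 16:25-17:15, 18:30-20:00.
The first common window of at least 60 minutes is 09:15-10:55, so the earliest start is 09:15.

09:15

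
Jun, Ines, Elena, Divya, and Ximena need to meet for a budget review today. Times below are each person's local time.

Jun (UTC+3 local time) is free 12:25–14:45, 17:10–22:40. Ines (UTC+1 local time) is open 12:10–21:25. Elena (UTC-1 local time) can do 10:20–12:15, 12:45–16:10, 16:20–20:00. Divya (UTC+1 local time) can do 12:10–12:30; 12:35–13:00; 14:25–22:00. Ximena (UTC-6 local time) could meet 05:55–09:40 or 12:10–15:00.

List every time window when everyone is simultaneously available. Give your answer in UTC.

14:10-15:40, 18:10-19:40

Jun in UTC: 09:25-11:45, 14:10-19:40 (subtract 3h to convert from UTC+3).
Ines in UTC: 11:10-20:25 (subtract 1h to convert from UTC+1).
Elena in UTC: 11:20-13:15, 13:45-17:10, 17:20-21:00 (add 1h to convert from UTC-1).
Divya in UTC: 11:10-11:30, 11:35-12:00, 13:25-21:00 (subtract 1h to convert from UTC+1).
Ximena in UTC: 11:55-15:40, 18:10-21:00 (add 6h to convert from UTC-6).
Jun ∩ Ines: 11:10-11:45, 14:10-19:40.
Jun ∩ Ines ∩ Elena: 11:20-11:45, 14:10-17:10, 17:20-19:40.
Jun ∩ Ines ∩ Elena ∩ Divya: 11:20-11:30, 11:35-11:45, 14:10-17:10, 17:20-19:40.
Jun ∩ Ines ∩ Elena ∩ Divya ∩ Ximena: 14:10-15:40, 18:10-19:40.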